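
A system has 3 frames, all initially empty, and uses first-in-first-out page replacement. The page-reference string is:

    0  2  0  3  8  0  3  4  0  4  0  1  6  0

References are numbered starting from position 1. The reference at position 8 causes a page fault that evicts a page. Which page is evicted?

3

pos 1: 0 -> miss, frames {0}
pos 2: 2 -> miss, frames {0,2}
pos 3: 0 -> hit
pos 4: 3 -> miss, frames {0,2,3}
pos 5: 8 -> miss, evict 0, frames {2,3,8}
pos 6: 0 -> miss, evict 2, frames {3,8,0}
pos 7: 3 -> hit
pos 8: 4 -> miss, evict 3, frames {8,0,4}
At position 8, page 3 is evicted.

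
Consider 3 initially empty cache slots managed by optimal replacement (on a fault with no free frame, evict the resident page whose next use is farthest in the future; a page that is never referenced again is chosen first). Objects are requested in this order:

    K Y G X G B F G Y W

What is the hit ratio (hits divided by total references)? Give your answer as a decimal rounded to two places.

0.30

K -> fault, frames [K]
Y -> fault, frames [K, Y]
G -> fault, frames [K, Y, G]
X -> fault, evict K, frames [Y, G, X]
G -> hit
B -> fault, evict X, frames [Y, G, B]
F -> fault, evict B, frames [Y, G, F]
G -> hit
Y -> hit
W -> fault, evict F, frames [Y, G, W]
Hits: 3 of 10 references → 3/10 = 0.3000.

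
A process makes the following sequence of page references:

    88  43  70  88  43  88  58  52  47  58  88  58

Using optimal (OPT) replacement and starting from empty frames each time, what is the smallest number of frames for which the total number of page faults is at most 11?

2

f=1: 12 faults
f=2: 8 faults
f=3: 6 faults
f=4: 6 faults
f=5: 6 faults
f=6: 6 faults
Smallest f with faults ≤ 11 is 2.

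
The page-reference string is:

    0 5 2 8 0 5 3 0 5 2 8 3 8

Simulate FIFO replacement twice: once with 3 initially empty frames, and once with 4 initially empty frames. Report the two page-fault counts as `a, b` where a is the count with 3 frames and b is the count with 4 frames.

9, 10

3 frames: F F F F F F F . . F F . . → 9 faults.
4 frames: F F F F . . F F F F F F . → 10 faults.
10 > 9: adding a frame increased faults — Belady's anomaly.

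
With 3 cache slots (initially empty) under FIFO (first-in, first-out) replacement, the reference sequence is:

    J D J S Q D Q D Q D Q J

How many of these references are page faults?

5

J: fault, frames {J}
D: fault, frames {J,D}
J: hit
S: fault, frames {J,D,S}
Q: fault, evict J, frames {D,S,Q}
D: hit
Q: hit
D: hit
Q: hit
D: hit
Q: hit
J: fault, evict D, frames {S,Q,J}
Page faults: 5.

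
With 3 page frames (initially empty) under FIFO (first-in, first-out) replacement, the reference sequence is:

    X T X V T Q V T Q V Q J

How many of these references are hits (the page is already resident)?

X -> miss, frames {X}
T -> miss, frames {X,T}
X -> hit
V -> miss, frames {X,T,V}
T -> hit
Q -> miss, evict X, frames {T,V,Q}
V -> hit
T -> hit
Q -> hit
V -> hit
Q -> hit
J -> miss, evict T, frames {V,Q,J}
Hits: 7.

7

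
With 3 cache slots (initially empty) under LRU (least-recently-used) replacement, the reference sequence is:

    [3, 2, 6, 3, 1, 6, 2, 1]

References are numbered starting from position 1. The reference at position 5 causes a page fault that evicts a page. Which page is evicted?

2

pos 1: 3: fault, frames {3}
pos 2: 2: fault, frames {3,2}
pos 3: 6: fault, frames {3,2,6}
pos 4: 3: hit
pos 5: 1: fault, evict 2, frames {6,3,1}
At position 5, page 2 is evicted.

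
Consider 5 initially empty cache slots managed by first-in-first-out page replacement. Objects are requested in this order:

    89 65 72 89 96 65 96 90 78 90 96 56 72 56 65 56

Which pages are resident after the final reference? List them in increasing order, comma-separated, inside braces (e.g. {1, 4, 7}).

89 → miss, frames [89]
65 → miss, frames [89, 65]
72 → miss, frames [89, 65, 72]
89 → hit
96 → miss, frames [89, 65, 72, 96]
65 → hit
96 → hit
90 → miss, frames [89, 65, 72, 96, 90]
78 → miss, evict 89, frames [65, 72, 96, 90, 78]
90 → hit
96 → hit
56 → miss, evict 65, frames [72, 96, 90, 78, 56]
72 → hit
56 → hit
65 → miss, evict 72, frames [96, 90, 78, 56, 65]
56 → hit

{56, 65, 78, 90, 96}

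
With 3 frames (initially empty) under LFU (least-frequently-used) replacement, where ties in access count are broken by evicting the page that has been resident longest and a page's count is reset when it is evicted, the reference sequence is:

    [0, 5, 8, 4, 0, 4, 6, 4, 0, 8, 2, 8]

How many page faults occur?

0: fault, frames (0)
5: fault, frames (0 5)
8: fault, frames (0 5 8)
4: fault, evict 0, frames (5 8 4)
0: fault, evict 5, frames (8 4 0)
4: hit
6: fault, evict 8, frames (4 0 6)
4: hit
0: hit
8: fault, evict 6, frames (4 0 8)
2: fault, evict 8, frames (4 0 2)
8: fault, evict 2, frames (4 0 8)
Page faults: 9.

9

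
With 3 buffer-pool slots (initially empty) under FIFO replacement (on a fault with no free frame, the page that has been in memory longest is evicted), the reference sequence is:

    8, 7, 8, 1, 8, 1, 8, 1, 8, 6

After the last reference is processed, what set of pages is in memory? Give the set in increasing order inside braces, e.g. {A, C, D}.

{1, 6, 7}

8 -> miss, frames {8}
7 -> miss, frames {8,7}
8 -> hit
1 -> miss, frames {8,7,1}
8 -> hit
1 -> hit
8 -> hit
1 -> hit
8 -> hit
6 -> miss, evict 8, frames {7,1,6}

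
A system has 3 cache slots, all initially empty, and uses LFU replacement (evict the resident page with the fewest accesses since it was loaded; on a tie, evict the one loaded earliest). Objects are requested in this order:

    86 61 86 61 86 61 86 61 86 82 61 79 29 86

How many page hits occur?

9

86 -> miss, frames (86)
61 -> miss, frames (86 61)
86 -> hit
61 -> hit
86 -> hit
61 -> hit
86 -> hit
61 -> hit
86 -> hit
82 -> miss, frames (86 61 82)
61 -> hit
79 -> miss, evict 82, frames (86 61 79)
29 -> miss, evict 79, frames (86 61 29)
86 -> hit
Hits: 9.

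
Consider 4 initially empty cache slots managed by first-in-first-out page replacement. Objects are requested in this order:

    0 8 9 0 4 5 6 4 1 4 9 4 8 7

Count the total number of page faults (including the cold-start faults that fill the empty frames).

11

0: fault, frames [0]
8: fault, frames [0, 8]
9: fault, frames [0, 8, 9]
0: hit
4: fault, frames [0, 8, 9, 4]
5: fault, evict 0, frames [8, 9, 4, 5]
6: fault, evict 8, frames [9, 4, 5, 6]
4: hit
1: fault, evict 9, frames [4, 5, 6, 1]
4: hit
9: fault, evict 4, frames [5, 6, 1, 9]
4: fault, evict 5, frames [6, 1, 9, 4]
8: fault, evict 6, frames [1, 9, 4, 8]
7: fault, evict 1, frames [9, 4, 8, 7]
Page faults: 11.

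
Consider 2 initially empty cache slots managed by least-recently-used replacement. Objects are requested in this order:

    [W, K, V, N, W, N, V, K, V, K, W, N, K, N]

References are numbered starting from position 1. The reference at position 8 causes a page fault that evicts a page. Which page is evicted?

N

pos 1: W: miss, frames {W}
pos 2: K: miss, frames {W,K}
pos 3: V: miss, evict W, frames {K,V}
pos 4: N: miss, evict K, frames {V,N}
pos 5: W: miss, evict V, frames {N,W}
pos 6: N: hit
pos 7: V: miss, evict W, frames {N,V}
pos 8: K: miss, evict N, frames {V,K}
At position 8, page N is evicted.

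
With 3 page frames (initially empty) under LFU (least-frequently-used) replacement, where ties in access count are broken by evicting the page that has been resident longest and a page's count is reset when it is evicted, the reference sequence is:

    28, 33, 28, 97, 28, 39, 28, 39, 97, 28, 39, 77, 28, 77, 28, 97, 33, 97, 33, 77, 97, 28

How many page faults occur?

28 -> fault, frames (28)
33 -> fault, frames (28 33)
28 -> hit
97 -> fault, frames (28 33 97)
28 -> hit
39 -> fault, evict 33, frames (28 97 39)
28 -> hit
39 -> hit
97 -> hit
28 -> hit
39 -> hit
77 -> fault, evict 97, frames (28 39 77)
28 -> hit
77 -> hit
28 -> hit
97 -> fault, evict 77, frames (28 39 97)
33 -> fault, evict 97, frames (28 39 33)
97 -> fault, evict 33, frames (28 39 97)
33 -> fault, evict 97, frames (28 39 33)
77 -> fault, evict 33, frames (28 39 77)
97 -> fault, evict 77, frames (28 39 97)
28 -> hit
Page faults: 11.

11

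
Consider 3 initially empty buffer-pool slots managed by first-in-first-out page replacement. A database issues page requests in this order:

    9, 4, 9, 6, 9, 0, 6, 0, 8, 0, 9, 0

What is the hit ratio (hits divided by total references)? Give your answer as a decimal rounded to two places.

9 → fault, frames (9)
4 → fault, frames (9 4)
9 → hit
6 → fault, frames (9 4 6)
9 → hit
0 → fault, evict 9, frames (4 6 0)
6 → hit
0 → hit
8 → fault, evict 4, frames (6 0 8)
0 → hit
9 → fault, evict 6, frames (0 8 9)
0 → hit
Hits: 6 of 12 references → 6/12 = 0.5000.

0.50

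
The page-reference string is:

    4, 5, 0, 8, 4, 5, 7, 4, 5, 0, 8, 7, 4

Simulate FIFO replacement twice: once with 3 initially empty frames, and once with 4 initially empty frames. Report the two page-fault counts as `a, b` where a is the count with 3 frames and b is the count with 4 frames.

10, 11

3 frames: F F F F F F F . . F F . F → 10 faults.
4 frames: F F F F . . F F F F F F F → 11 faults.
11 > 10: adding a frame increased faults — Belady's anomaly.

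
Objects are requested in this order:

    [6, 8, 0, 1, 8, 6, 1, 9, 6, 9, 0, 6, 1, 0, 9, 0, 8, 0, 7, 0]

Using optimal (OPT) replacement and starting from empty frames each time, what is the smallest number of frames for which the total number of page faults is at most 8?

f=1: 20 faults
f=2: 11 faults
f=3: 9 faults
f=4: 7 faults
f=5: 6 faults
f=6: 6 faults
Smallest f with faults ≤ 8 is 4.

4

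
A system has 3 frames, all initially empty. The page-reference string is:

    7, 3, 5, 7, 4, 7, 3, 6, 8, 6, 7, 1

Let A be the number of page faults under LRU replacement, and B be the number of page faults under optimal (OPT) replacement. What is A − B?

Under LRU: F F F . F . F F F . F F → 9 faults.
Under OPT: F F F . F . . F F . . F → 7 faults.
A − B = 9 − 7 = 2.

2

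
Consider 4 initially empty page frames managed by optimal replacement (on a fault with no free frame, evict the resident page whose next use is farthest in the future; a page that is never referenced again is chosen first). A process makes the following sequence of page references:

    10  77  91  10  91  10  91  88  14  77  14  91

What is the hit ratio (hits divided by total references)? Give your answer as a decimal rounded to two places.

10 -> miss, frames [10]
77 -> miss, frames [10, 77]
91 -> miss, frames [10, 77, 91]
10 -> hit
91 -> hit
10 -> hit
91 -> hit
88 -> miss, frames [10, 77, 91, 88]
14 -> miss, evict 88, frames [10, 77, 91, 14]
77 -> hit
14 -> hit
91 -> hit
Hits: 7 of 12 references → 7/12 = 0.5833.

0.58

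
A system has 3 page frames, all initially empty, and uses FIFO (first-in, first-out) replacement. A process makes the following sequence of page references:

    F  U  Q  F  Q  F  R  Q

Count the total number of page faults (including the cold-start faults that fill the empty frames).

F: miss, frames {F}
U: miss, frames {F,U}
Q: miss, frames {F,U,Q}
F: hit
Q: hit
F: hit
R: miss, evict F, frames {U,Q,R}
Q: hit
Page faults: 4.

4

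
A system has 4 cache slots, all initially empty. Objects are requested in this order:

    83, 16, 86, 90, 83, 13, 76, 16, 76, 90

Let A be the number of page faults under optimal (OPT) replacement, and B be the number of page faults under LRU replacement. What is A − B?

-2

Under OPT: F F F F . F F . . . → 6 faults.
Under LRU: F F F F . F F F . F → 8 faults.
A − B = 6 − 8 = -2.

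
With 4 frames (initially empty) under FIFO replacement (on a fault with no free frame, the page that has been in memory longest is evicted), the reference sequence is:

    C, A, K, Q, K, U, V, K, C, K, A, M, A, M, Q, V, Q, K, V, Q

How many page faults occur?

C → miss, frames {C}
A → miss, frames {C,A}
K → miss, frames {C,A,K}
Q → miss, frames {C,A,K,Q}
K → hit
U → miss, evict C, frames {A,K,Q,U}
V → miss, evict A, frames {K,Q,U,V}
K → hit
C → miss, evict K, frames {Q,U,V,C}
K → miss, evict Q, frames {U,V,C,K}
A → miss, evict U, frames {V,C,K,A}
M → miss, evict V, frames {C,K,A,M}
A → hit
M → hit
Q → miss, evict C, frames {K,A,M,Q}
V → miss, evict K, frames {A,M,Q,V}
Q → hit
K → miss, evict A, frames {M,Q,V,K}
V → hit
Q → hit
Page faults: 13.

13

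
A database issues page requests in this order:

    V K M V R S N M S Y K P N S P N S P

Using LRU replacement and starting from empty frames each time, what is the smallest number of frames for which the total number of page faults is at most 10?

f=1: 18 faults
f=2: 18 faults
f=3: 12 faults
f=4: 12 faults
f=5: 10 faults
f=6: 9 faults
f=7: 8 faults
f=8: 8 faults
Smallest f with faults ≤ 10 is 5.

5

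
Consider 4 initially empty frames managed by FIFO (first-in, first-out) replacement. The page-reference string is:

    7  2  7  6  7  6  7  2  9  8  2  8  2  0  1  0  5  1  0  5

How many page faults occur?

7 -> miss, frames {7}
2 -> miss, frames {7,2}
7 -> hit
6 -> miss, frames {7,2,6}
7 -> hit
6 -> hit
7 -> hit
2 -> hit
9 -> miss, frames {7,2,6,9}
8 -> miss, evict 7, frames {2,6,9,8}
2 -> hit
8 -> hit
2 -> hit
0 -> miss, evict 2, frames {6,9,8,0}
1 -> miss, evict 6, frames {9,8,0,1}
0 -> hit
5 -> miss, evict 9, frames {8,0,1,5}
1 -> hit
0 -> hit
5 -> hit
Page faults: 8.

8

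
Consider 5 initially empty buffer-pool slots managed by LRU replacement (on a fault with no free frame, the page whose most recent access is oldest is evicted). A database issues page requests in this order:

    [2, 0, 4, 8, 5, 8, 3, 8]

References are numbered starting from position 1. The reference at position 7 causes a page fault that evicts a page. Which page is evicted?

2

pos 1: 2 -> fault, frames (2)
pos 2: 0 -> fault, frames (2 0)
pos 3: 4 -> fault, frames (2 0 4)
pos 4: 8 -> fault, frames (2 0 4 8)
pos 5: 5 -> fault, frames (2 0 4 8 5)
pos 6: 8 -> hit
pos 7: 3 -> fault, evict 2, frames (0 4 5 8 3)
At position 7, page 2 is evicted.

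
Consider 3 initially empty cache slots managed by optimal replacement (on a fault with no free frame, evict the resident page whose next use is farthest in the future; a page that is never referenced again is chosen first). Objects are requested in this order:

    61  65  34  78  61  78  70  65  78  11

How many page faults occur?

6

61 -> fault, frames {61}
65 -> fault, frames {61,65}
34 -> fault, frames {61,65,34}
78 -> fault, evict 34, frames {61,65,78}
61 -> hit
78 -> hit
70 -> fault, evict 61, frames {65,78,70}
65 -> hit
78 -> hit
11 -> fault, evict 70, frames {65,78,11}
Page faults: 6.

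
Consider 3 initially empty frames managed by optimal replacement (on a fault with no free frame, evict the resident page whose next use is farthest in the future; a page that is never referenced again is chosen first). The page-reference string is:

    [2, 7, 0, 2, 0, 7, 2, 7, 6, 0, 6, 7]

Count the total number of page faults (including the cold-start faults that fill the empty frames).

2 → fault, frames {2}
7 → fault, frames {2,7}
0 → fault, frames {2,7,0}
2 → hit
0 → hit
7 → hit
2 → hit
7 → hit
6 → fault, evict 2, frames {7,0,6}
0 → hit
6 → hit
7 → hit
Page faults: 4.

4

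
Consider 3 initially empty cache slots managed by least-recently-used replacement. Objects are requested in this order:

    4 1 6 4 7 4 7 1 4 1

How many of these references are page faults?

5

4 → miss, frames [4]
1 → miss, frames [4, 1]
6 → miss, frames [4, 1, 6]
4 → hit
7 → miss, evict 1, frames [6, 4, 7]
4 → hit
7 → hit
1 → miss, evict 6, frames [4, 7, 1]
4 → hit
1 → hit
Page faults: 5.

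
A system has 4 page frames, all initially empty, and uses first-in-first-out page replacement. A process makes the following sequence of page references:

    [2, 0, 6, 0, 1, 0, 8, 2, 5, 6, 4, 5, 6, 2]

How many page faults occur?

9

2: fault, frames [2]
0: fault, frames [2, 0]
6: fault, frames [2, 0, 6]
0: hit
1: fault, frames [2, 0, 6, 1]
0: hit
8: fault, evict 2, frames [0, 6, 1, 8]
2: fault, evict 0, frames [6, 1, 8, 2]
5: fault, evict 6, frames [1, 8, 2, 5]
6: fault, evict 1, frames [8, 2, 5, 6]
4: fault, evict 8, frames [2, 5, 6, 4]
5: hit
6: hit
2: hit
Page faults: 9.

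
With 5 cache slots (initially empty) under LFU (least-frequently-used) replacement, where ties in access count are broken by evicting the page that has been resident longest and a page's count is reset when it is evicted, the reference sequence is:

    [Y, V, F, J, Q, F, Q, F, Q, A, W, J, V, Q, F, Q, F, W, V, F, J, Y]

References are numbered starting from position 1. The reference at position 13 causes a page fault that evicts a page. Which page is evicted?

A

pos 1: Y: fault, frames {Y}
pos 2: V: fault, frames {Y,V}
pos 3: F: fault, frames {Y,V,F}
pos 4: J: fault, frames {Y,V,F,J}
pos 5: Q: fault, frames {Y,V,F,J,Q}
pos 6: F: hit
pos 7: Q: hit
pos 8: F: hit
pos 9: Q: hit
pos 10: A: fault, evict Y, frames {V,F,J,Q,A}
pos 11: W: fault, evict V, frames {F,J,Q,A,W}
pos 12: J: hit
pos 13: V: fault, evict A, frames {F,J,Q,W,V}
At position 13, page A is evicted.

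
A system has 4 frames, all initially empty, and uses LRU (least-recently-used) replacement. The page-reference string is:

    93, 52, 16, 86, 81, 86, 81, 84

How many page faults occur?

6

93 → miss, frames {93}
52 → miss, frames {93,52}
16 → miss, frames {93,52,16}
86 → miss, frames {93,52,16,86}
81 → miss, evict 93, frames {52,16,86,81}
86 → hit
81 → hit
84 → miss, evict 52, frames {16,86,81,84}
Page faults: 6.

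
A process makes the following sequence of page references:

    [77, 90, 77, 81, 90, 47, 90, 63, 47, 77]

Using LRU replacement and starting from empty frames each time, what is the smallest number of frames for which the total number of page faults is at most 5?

5

f=1: 10 faults
f=2: 8 faults
f=3: 6 faults
f=4: 6 faults
f=5: 5 faults
Smallest f with faults ≤ 5 is 5.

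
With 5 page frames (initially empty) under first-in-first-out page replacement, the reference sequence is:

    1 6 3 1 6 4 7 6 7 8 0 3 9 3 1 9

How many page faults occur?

10

1: fault, frames {1}
6: fault, frames {1,6}
3: fault, frames {1,6,3}
1: hit
6: hit
4: fault, frames {1,6,3,4}
7: fault, frames {1,6,3,4,7}
6: hit
7: hit
8: fault, evict 1, frames {6,3,4,7,8}
0: fault, evict 6, frames {3,4,7,8,0}
3: hit
9: fault, evict 3, frames {4,7,8,0,9}
3: fault, evict 4, frames {7,8,0,9,3}
1: fault, evict 7, frames {8,0,9,3,1}
9: hit
Page faults: 10.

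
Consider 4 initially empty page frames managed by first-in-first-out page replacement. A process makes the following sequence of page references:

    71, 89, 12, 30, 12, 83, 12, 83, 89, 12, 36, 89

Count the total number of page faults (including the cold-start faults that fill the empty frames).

71: miss, frames [71]
89: miss, frames [71, 89]
12: miss, frames [71, 89, 12]
30: miss, frames [71, 89, 12, 30]
12: hit
83: miss, evict 71, frames [89, 12, 30, 83]
12: hit
83: hit
89: hit
12: hit
36: miss, evict 89, frames [12, 30, 83, 36]
89: miss, evict 12, frames [30, 83, 36, 89]
Page faults: 7.

7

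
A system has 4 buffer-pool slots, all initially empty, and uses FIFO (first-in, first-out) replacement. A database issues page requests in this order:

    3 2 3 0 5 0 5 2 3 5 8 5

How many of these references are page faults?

5

3: miss, frames [3]
2: miss, frames [3, 2]
3: hit
0: miss, frames [3, 2, 0]
5: miss, frames [3, 2, 0, 5]
0: hit
5: hit
2: hit
3: hit
5: hit
8: miss, evict 3, frames [2, 0, 5, 8]
5: hit
Page faults: 5.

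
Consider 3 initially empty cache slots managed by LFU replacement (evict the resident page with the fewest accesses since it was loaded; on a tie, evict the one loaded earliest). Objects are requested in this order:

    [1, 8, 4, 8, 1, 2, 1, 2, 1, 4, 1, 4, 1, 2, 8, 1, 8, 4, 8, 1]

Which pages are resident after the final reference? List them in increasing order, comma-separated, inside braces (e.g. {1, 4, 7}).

1: fault, frames (1)
8: fault, frames (1 8)
4: fault, frames (1 8 4)
8: hit
1: hit
2: fault, evict 4, frames (1 8 2)
1: hit
2: hit
1: hit
4: fault, evict 8, frames (1 2 4)
1: hit
4: hit
1: hit
2: hit
8: fault, evict 4, frames (1 2 8)
1: hit
8: hit
4: fault, evict 8, frames (1 2 4)
8: fault, evict 4, frames (1 2 8)
1: hit

{1, 2, 8}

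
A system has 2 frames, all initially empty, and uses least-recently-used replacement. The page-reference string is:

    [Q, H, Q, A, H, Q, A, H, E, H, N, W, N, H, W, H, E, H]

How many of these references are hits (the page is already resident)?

Q → miss, frames [Q]
H → miss, frames [Q, H]
Q → hit
A → miss, evict H, frames [Q, A]
H → miss, evict Q, frames [A, H]
Q → miss, evict A, frames [H, Q]
A → miss, evict H, frames [Q, A]
H → miss, evict Q, frames [A, H]
E → miss, evict A, frames [H, E]
H → hit
N → miss, evict E, frames [H, N]
W → miss, evict H, frames [N, W]
N → hit
H → miss, evict W, frames [N, H]
W → miss, evict N, frames [H, W]
H → hit
E → miss, evict W, frames [H, E]
H → hit
Hits: 5.

5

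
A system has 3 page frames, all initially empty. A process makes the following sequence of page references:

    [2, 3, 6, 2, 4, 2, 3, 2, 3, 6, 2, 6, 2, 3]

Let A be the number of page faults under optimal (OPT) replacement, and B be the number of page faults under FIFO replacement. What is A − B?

-2

Under OPT: F F F . F . . . . F . . . . → 5 faults.
Under FIFO: F F F . F F F . . F . . . . → 7 faults.
A − B = 5 − 7 = -2.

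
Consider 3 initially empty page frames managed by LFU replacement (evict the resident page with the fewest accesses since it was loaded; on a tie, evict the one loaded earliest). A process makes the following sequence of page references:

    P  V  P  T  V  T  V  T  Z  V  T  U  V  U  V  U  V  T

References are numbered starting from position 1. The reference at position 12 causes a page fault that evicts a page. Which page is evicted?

pos 1: P → fault, frames [P]
pos 2: V → fault, frames [P, V]
pos 3: P → hit
pos 4: T → fault, frames [P, V, T]
pos 5: V → hit
pos 6: T → hit
pos 7: V → hit
pos 8: T → hit
pos 9: Z → fault, evict P, frames [V, T, Z]
pos 10: V → hit
pos 11: T → hit
pos 12: U → fault, evict Z, frames [V, T, U]
At position 12, page Z is evicted.

Z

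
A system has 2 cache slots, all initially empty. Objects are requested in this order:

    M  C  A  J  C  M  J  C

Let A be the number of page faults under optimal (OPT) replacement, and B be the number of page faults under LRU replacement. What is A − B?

Under OPT: F F F F . F . F → 6 faults.
Under LRU: F F F F F F F F → 8 faults.
A − B = 6 − 8 = -2.

-2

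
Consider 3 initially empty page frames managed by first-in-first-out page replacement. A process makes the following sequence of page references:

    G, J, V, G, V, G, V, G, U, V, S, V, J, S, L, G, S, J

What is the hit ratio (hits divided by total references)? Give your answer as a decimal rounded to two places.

G -> fault, frames (G)
J -> fault, frames (G J)
V -> fault, frames (G J V)
G -> hit
V -> hit
G -> hit
V -> hit
G -> hit
U -> fault, evict G, frames (J V U)
V -> hit
S -> fault, evict J, frames (V U S)
V -> hit
J -> fault, evict V, frames (U S J)
S -> hit
L -> fault, evict U, frames (S J L)
G -> fault, evict S, frames (J L G)
S -> fault, evict J, frames (L G S)
J -> fault, evict L, frames (G S J)
Hits: 8 of 18 references → 8/18 = 0.4444.

0.44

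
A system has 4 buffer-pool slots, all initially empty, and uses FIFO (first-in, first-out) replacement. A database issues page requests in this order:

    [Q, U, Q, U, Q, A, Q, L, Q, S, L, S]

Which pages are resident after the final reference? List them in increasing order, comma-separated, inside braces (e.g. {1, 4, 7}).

{A, L, S, U}

Q → fault, frames (Q)
U → fault, frames (Q U)
Q → hit
U → hit
Q → hit
A → fault, frames (Q U A)
Q → hit
L → fault, frames (Q U A L)
Q → hit
S → fault, evict Q, frames (U A L S)
L → hit
S → hit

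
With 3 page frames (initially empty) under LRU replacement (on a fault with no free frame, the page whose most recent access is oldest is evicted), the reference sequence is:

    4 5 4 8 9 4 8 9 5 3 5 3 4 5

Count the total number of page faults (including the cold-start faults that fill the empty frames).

7

4: fault, frames (4)
5: fault, frames (4 5)
4: hit
8: fault, frames (5 4 8)
9: fault, evict 5, frames (4 8 9)
4: hit
8: hit
9: hit
5: fault, evict 4, frames (8 9 5)
3: fault, evict 8, frames (9 5 3)
5: hit
3: hit
4: fault, evict 9, frames (5 3 4)
5: hit
Page faults: 7.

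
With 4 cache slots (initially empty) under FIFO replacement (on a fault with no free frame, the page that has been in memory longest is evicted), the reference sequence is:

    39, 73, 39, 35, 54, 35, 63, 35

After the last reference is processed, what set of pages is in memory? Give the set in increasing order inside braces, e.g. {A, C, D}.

{35, 54, 63, 73}

39 → fault, frames (39)
73 → fault, frames (39 73)
39 → hit
35 → fault, frames (39 73 35)
54 → fault, frames (39 73 35 54)
35 → hit
63 → fault, evict 39, frames (73 35 54 63)
35 → hit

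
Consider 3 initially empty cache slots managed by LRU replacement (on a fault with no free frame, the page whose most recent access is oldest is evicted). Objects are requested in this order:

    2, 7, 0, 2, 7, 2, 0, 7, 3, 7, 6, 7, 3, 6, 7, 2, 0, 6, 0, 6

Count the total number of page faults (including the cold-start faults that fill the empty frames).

8

2 → fault, frames [2]
7 → fault, frames [2, 7]
0 → fault, frames [2, 7, 0]
2 → hit
7 → hit
2 → hit
0 → hit
7 → hit
3 → fault, evict 2, frames [0, 7, 3]
7 → hit
6 → fault, evict 0, frames [3, 7, 6]
7 → hit
3 → hit
6 → hit
7 → hit
2 → fault, evict 3, frames [6, 7, 2]
0 → fault, evict 6, frames [7, 2, 0]
6 → fault, evict 7, frames [2, 0, 6]
0 → hit
6 → hit
Page faults: 8.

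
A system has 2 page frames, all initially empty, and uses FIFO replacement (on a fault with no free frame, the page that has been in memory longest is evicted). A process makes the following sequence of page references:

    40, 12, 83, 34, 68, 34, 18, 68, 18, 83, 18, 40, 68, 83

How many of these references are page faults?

40 -> miss, frames {40}
12 -> miss, frames {40,12}
83 -> miss, evict 40, frames {12,83}
34 -> miss, evict 12, frames {83,34}
68 -> miss, evict 83, frames {34,68}
34 -> hit
18 -> miss, evict 34, frames {68,18}
68 -> hit
18 -> hit
83 -> miss, evict 68, frames {18,83}
18 -> hit
40 -> miss, evict 18, frames {83,40}
68 -> miss, evict 83, frames {40,68}
83 -> miss, evict 40, frames {68,83}
Page faults: 10.

10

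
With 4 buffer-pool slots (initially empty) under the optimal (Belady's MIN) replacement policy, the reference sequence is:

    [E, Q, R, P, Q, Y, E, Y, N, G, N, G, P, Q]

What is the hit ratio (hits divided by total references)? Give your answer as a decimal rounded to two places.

E -> miss, frames [E]
Q -> miss, frames [E, Q]
R -> miss, frames [E, Q, R]
P -> miss, frames [E, Q, R, P]
Q -> hit
Y -> miss, evict R, frames [E, Q, P, Y]
E -> hit
Y -> hit
N -> miss, evict Y, frames [E, Q, P, N]
G -> miss, evict E, frames [Q, P, N, G]
N -> hit
G -> hit
P -> hit
Q -> hit
Hits: 7 of 14 references → 7/14 = 0.5000.

0.50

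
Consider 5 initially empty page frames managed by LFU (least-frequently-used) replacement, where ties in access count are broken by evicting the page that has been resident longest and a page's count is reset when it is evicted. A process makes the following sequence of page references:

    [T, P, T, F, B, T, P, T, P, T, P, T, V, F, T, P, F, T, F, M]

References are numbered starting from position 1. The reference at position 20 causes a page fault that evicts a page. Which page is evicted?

pos 1: T: fault, frames (T)
pos 2: P: fault, frames (T P)
pos 3: T: hit
pos 4: F: fault, frames (T P F)
pos 5: B: fault, frames (T P F B)
pos 6: T: hit
pos 7: P: hit
pos 8: T: hit
pos 9: P: hit
pos 10: T: hit
pos 11: P: hit
pos 12: T: hit
pos 13: V: fault, frames (T P F B V)
pos 14: F: hit
pos 15: T: hit
pos 16: P: hit
pos 17: F: hit
pos 18: T: hit
pos 19: F: hit
pos 20: M: fault, evict B, frames (T P F V M)
At position 20, page B is evicted.

B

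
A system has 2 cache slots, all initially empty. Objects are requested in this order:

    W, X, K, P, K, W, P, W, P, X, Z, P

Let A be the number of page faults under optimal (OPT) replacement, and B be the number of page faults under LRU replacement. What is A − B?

-2

Under OPT: F F F F . F . . . F F . → 7 faults.
Under LRU: F F F F . F F . . F F F → 9 faults.
A − B = 7 − 9 = -2.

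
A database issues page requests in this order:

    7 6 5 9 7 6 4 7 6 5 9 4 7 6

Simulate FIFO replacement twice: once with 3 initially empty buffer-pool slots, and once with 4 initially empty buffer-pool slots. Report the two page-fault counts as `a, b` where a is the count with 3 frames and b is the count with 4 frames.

3 frames: F F F F F F F . . F F . F F → 11 faults.
4 frames: F F F F . . F F F F F F F F → 12 faults.
12 > 11: adding a frame increased faults — Belady's anomaly.

11, 12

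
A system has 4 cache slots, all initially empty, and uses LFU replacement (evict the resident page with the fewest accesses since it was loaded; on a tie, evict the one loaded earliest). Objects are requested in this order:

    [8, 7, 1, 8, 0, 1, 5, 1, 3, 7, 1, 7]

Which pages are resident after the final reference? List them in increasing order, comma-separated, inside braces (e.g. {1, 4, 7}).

{1, 3, 7, 8}

8 → fault, frames {8}
7 → fault, frames {8,7}
1 → fault, frames {8,7,1}
8 → hit
0 → fault, frames {8,7,1,0}
1 → hit
5 → fault, evict 7, frames {8,1,0,5}
1 → hit
3 → fault, evict 0, frames {8,1,5,3}
7 → fault, evict 5, frames {8,1,3,7}
1 → hit
7 → hit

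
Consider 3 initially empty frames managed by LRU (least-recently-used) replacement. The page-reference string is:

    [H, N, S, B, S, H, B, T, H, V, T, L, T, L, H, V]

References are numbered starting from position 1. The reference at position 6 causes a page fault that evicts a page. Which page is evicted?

N

pos 1: H -> fault, frames (H)
pos 2: N -> fault, frames (H N)
pos 3: S -> fault, frames (H N S)
pos 4: B -> fault, evict H, frames (N S B)
pos 5: S -> hit
pos 6: H -> fault, evict N, frames (B S H)
At position 6, page N is evicted.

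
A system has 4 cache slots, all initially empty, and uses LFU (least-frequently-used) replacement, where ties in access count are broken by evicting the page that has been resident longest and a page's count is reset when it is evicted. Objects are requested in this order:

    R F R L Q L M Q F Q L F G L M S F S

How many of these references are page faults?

9

R -> fault, frames {R}
F -> fault, frames {R,F}
R -> hit
L -> fault, frames {R,F,L}
Q -> fault, frames {R,F,L,Q}
L -> hit
M -> fault, evict F, frames {R,L,Q,M}
Q -> hit
F -> fault, evict M, frames {R,L,Q,F}
Q -> hit
L -> hit
F -> hit
G -> fault, evict R, frames {L,Q,F,G}
L -> hit
M -> fault, evict G, frames {L,Q,F,M}
S -> fault, evict M, frames {L,Q,F,S}
F -> hit
S -> hit
Page faults: 9.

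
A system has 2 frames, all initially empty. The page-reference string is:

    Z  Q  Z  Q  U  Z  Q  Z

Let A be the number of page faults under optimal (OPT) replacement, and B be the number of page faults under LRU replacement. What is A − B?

-1

Under OPT: F F . . F . F . → 4 faults.
Under LRU: F F . . F F F . → 5 faults.
A − B = 4 − 5 = -1.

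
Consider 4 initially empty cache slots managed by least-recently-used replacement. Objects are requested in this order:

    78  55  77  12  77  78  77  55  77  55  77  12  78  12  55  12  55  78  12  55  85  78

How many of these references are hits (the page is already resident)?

17

78 -> miss, frames {78}
55 -> miss, frames {78,55}
77 -> miss, frames {78,55,77}
12 -> miss, frames {78,55,77,12}
77 -> hit
78 -> hit
77 -> hit
55 -> hit
77 -> hit
55 -> hit
77 -> hit
12 -> hit
78 -> hit
12 -> hit
55 -> hit
12 -> hit
55 -> hit
78 -> hit
12 -> hit
55 -> hit
85 -> miss, evict 77, frames {78,12,55,85}
78 -> hit
Hits: 17.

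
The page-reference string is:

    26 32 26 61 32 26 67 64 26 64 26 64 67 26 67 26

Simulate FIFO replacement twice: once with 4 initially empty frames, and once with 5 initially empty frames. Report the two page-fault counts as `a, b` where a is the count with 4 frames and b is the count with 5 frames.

4 frames: F F . F . . F F F . . . . . . . → 6 faults.
5 frames: F F . F . . F F . . . . . . . . → 5 faults.
5 < 6: adding a frame reduced faults, as is typical.

6, 5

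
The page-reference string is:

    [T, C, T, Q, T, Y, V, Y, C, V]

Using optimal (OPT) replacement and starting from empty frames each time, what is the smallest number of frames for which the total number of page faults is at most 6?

2

f=1: 10 faults
f=2: 6 faults
f=3: 5 faults
f=4: 5 faults
f=5: 5 faults
Smallest f with faults ≤ 6 is 2.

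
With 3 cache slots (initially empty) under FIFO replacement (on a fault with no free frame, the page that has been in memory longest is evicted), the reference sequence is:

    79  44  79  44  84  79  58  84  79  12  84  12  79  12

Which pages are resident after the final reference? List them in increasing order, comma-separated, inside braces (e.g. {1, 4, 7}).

79 -> miss, frames [79]
44 -> miss, frames [79, 44]
79 -> hit
44 -> hit
84 -> miss, frames [79, 44, 84]
79 -> hit
58 -> miss, evict 79, frames [44, 84, 58]
84 -> hit
79 -> miss, evict 44, frames [84, 58, 79]
12 -> miss, evict 84, frames [58, 79, 12]
84 -> miss, evict 58, frames [79, 12, 84]
12 -> hit
79 -> hit
12 -> hit

{12, 79, 84}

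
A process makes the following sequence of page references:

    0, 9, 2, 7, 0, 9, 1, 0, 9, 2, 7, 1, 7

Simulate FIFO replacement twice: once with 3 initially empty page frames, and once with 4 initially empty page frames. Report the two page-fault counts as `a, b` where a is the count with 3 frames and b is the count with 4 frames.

9, 10

3 frames: F F F F F F F . . F F . . → 9 faults.
4 frames: F F F F . . F F F F F F . → 10 faults.
10 > 9: adding a frame increased faults — Belady's anomaly.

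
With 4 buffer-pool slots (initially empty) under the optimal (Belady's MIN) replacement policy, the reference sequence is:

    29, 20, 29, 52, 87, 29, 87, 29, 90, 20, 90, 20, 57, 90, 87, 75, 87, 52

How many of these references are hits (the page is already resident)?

11

29 → miss, frames (29)
20 → miss, frames (29 20)
29 → hit
52 → miss, frames (29 20 52)
87 → miss, frames (29 20 52 87)
29 → hit
87 → hit
29 → hit
90 → miss, evict 29, frames (20 52 87 90)
20 → hit
90 → hit
20 → hit
57 → miss, evict 20, frames (52 87 90 57)
90 → hit
87 → hit
75 → miss, evict 57, frames (52 87 90 75)
87 → hit
52 → hit
Hits: 11.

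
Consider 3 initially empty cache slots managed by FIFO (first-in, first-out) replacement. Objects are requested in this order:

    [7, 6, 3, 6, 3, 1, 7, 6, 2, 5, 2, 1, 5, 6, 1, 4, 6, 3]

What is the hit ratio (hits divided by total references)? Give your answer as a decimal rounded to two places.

7: fault, frames (7)
6: fault, frames (7 6)
3: fault, frames (7 6 3)
6: hit
3: hit
1: fault, evict 7, frames (6 3 1)
7: fault, evict 6, frames (3 1 7)
6: fault, evict 3, frames (1 7 6)
2: fault, evict 1, frames (7 6 2)
5: fault, evict 7, frames (6 2 5)
2: hit
1: fault, evict 6, frames (2 5 1)
5: hit
6: fault, evict 2, frames (5 1 6)
1: hit
4: fault, evict 5, frames (1 6 4)
6: hit
3: fault, evict 1, frames (6 4 3)
Hits: 6 of 18 references → 6/18 = 0.3333.

0.33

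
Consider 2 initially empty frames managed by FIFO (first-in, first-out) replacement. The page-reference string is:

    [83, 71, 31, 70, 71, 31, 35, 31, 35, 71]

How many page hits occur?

83 → fault, frames (83)
71 → fault, frames (83 71)
31 → fault, evict 83, frames (71 31)
70 → fault, evict 71, frames (31 70)
71 → fault, evict 31, frames (70 71)
31 → fault, evict 70, frames (71 31)
35 → fault, evict 71, frames (31 35)
31 → hit
35 → hit
71 → fault, evict 31, frames (35 71)
Hits: 2.

2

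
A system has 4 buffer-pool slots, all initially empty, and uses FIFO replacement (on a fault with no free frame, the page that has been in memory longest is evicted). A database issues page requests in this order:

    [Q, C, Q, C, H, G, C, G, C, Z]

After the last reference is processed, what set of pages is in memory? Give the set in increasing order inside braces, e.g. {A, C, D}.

{C, G, H, Z}

Q → miss, frames (Q)
C → miss, frames (Q C)
Q → hit
C → hit
H → miss, frames (Q C H)
G → miss, frames (Q C H G)
C → hit
G → hit
C → hit
Z → miss, evict Q, frames (C H G Z)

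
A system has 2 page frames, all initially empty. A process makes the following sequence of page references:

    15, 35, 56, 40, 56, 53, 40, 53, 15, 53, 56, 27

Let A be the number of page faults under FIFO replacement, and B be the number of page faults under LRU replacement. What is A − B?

-1

Under FIFO: F F F F . F . . F . F F → 8 faults.
Under LRU: F F F F . F F . F . F F → 9 faults.
A − B = 8 − 9 = -1.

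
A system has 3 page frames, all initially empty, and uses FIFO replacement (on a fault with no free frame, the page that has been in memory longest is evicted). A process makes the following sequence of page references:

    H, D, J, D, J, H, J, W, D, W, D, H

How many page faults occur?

H: fault, frames [H]
D: fault, frames [H, D]
J: fault, frames [H, D, J]
D: hit
J: hit
H: hit
J: hit
W: fault, evict H, frames [D, J, W]
D: hit
W: hit
D: hit
H: fault, evict D, frames [J, W, H]
Page faults: 5.

5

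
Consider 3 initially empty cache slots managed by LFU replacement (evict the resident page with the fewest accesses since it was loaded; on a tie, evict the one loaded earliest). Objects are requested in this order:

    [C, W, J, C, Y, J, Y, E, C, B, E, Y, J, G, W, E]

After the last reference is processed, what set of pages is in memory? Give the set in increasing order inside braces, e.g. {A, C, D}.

{E, J, Y}

C -> fault, frames {C}
W -> fault, frames {C,W}
J -> fault, frames {C,W,J}
C -> hit
Y -> fault, evict W, frames {C,J,Y}
J -> hit
Y -> hit
E -> fault, evict C, frames {J,Y,E}
C -> fault, evict E, frames {J,Y,C}
B -> fault, evict C, frames {J,Y,B}
E -> fault, evict B, frames {J,Y,E}
Y -> hit
J -> hit
G -> fault, evict E, frames {J,Y,G}
W -> fault, evict G, frames {J,Y,W}
E -> fault, evict W, frames {J,Y,E}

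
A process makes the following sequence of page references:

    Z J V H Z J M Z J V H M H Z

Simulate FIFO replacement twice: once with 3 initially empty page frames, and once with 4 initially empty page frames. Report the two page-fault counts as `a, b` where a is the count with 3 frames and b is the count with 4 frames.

10, 11

3 frames: F F F F F F F . . F F . . F → 10 faults.
4 frames: F F F F . . F F F F F F . F → 11 faults.
11 > 10: adding a frame increased faults — Belady's anomaly.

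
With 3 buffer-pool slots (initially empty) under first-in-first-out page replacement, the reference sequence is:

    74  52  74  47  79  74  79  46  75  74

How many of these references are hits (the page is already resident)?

74 → miss, frames [74]
52 → miss, frames [74, 52]
74 → hit
47 → miss, frames [74, 52, 47]
79 → miss, evict 74, frames [52, 47, 79]
74 → miss, evict 52, frames [47, 79, 74]
79 → hit
46 → miss, evict 47, frames [79, 74, 46]
75 → miss, evict 79, frames [74, 46, 75]
74 → hit
Hits: 3.

3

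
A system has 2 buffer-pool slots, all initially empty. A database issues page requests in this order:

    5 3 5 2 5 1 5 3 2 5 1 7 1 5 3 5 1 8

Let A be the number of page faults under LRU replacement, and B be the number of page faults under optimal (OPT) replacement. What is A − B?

Under LRU: F F . F . F . F F F F F . F F . F F → 13 faults.
Under OPT: F F . F . F . F F . F F . F F . F F → 12 faults.
A − B = 13 − 12 = 1.

1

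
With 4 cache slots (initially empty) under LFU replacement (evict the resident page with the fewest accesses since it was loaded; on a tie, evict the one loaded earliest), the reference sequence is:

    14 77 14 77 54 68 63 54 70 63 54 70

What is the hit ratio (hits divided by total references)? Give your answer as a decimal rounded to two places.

14 → fault, frames {14}
77 → fault, frames {14,77}
14 → hit
77 → hit
54 → fault, frames {14,77,54}
68 → fault, frames {14,77,54,68}
63 → fault, evict 54, frames {14,77,68,63}
54 → fault, evict 68, frames {14,77,63,54}
70 → fault, evict 63, frames {14,77,54,70}
63 → fault, evict 54, frames {14,77,70,63}
54 → fault, evict 70, frames {14,77,63,54}
70 → fault, evict 63, frames {14,77,54,70}
Hits: 2 of 12 references → 2/12 = 0.1667.

0.17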